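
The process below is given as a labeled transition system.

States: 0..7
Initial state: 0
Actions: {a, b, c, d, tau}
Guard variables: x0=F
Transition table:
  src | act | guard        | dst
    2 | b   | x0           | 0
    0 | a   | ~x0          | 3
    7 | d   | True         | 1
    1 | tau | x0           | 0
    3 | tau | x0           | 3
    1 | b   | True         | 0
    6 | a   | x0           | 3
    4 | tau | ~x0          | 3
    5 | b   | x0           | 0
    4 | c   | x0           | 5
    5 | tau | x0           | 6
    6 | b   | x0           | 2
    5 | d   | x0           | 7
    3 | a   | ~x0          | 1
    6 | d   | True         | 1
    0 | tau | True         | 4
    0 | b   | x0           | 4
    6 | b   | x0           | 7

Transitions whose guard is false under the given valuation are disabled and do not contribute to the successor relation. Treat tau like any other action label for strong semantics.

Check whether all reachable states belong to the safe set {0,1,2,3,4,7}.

Answer: INVARIANT HOLDS

Working:
Safe = {0,1,2,3,4,7}
Reachable = {0,1,3,4}
  0: ✓
  1: ✓
  3: ✓
  4: ✓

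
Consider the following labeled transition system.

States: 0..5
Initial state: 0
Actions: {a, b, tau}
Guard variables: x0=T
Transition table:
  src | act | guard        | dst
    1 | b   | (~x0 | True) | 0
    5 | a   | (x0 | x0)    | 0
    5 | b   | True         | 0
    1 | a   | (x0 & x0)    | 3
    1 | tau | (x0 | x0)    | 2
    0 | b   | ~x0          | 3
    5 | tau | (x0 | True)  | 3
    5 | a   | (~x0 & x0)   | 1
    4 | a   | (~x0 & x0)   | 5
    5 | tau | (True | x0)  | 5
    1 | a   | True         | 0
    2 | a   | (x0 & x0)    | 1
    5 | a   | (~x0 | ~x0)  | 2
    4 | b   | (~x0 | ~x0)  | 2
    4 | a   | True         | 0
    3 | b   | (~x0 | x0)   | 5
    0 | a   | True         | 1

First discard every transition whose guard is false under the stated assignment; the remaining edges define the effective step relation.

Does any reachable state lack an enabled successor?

Reach set: {0,1,2,3,5}
  0: a→1  [deg 1]
  1: a→0  a→3  b→0  tau→2  [deg 4]
  2: a→1  [deg 1]
  3: b→5  [deg 1]
  5: a→0  b→0  tau→3  tau→5  [deg 4]

Answer: DEADLOCK-FREE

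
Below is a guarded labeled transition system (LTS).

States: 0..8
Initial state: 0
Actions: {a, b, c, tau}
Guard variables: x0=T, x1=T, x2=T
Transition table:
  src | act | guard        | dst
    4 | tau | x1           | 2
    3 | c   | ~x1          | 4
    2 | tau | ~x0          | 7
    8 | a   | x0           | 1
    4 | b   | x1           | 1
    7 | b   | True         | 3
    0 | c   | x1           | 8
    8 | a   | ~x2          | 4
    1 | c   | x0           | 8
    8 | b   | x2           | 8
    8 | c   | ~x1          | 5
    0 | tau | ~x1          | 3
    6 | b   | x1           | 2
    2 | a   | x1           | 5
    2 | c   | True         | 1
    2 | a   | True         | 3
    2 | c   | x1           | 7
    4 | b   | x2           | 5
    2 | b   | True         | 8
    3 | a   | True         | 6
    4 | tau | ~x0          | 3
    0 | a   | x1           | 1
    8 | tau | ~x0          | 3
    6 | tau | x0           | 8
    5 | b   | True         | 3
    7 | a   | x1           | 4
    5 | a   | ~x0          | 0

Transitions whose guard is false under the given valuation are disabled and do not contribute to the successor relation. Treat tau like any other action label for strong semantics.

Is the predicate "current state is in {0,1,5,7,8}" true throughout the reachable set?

Allowed set {0,1,5,7,8}
Reachable = {0,1,8}
  0: ok
  1: ok
  8: ok

Answer: INVARIANT HOLDS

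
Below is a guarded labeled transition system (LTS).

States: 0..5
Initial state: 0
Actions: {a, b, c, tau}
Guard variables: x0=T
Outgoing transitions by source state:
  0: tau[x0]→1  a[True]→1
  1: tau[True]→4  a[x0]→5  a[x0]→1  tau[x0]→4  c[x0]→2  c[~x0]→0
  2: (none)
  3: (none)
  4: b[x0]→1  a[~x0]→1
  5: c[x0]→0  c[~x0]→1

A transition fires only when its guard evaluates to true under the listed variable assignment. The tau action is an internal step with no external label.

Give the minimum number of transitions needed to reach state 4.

Answer: 2

Analysis:
Layered search for 4:
  depth 0: {0}
  depth 1: {1}
  depth 2: {2,4,5}
depth(4)=2, e.g. a·tau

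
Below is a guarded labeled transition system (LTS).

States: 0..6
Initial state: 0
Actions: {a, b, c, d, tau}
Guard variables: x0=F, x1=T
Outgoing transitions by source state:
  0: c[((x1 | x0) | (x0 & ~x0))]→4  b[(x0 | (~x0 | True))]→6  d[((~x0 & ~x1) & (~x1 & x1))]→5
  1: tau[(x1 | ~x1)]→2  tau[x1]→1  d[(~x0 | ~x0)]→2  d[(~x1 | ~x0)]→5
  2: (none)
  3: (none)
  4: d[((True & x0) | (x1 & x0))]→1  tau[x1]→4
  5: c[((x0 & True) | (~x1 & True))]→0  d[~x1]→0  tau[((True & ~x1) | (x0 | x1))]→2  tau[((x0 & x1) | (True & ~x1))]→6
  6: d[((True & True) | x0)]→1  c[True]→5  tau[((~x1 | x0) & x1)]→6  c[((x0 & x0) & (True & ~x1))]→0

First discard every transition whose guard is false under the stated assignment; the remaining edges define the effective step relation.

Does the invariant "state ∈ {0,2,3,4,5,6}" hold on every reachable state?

Inv-set: {0,2,3,4,5,6}
R = {0,1,2,4,5,6}
  0: ok
  1: outside
  2: ok
  4: ok
  5: ok
  6: ok
reach 1 via b·d — violates

Answer: INVARIANT VIOLATED at state 1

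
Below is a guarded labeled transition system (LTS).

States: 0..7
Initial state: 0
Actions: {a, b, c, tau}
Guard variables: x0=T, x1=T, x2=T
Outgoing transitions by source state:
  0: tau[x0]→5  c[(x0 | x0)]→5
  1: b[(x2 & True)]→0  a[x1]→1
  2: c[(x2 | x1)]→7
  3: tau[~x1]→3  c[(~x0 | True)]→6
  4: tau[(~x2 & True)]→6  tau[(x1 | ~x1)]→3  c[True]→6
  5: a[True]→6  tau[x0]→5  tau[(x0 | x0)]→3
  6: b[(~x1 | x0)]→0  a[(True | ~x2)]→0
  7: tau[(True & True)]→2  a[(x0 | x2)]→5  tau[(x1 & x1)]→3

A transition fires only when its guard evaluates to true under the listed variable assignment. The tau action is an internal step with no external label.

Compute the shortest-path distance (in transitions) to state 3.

BFS to 3:
  depth 0: {0}
  depth 1: {5}
  depth 2: {3,6}
depth(3)=2, e.g. c·tau

Answer: 2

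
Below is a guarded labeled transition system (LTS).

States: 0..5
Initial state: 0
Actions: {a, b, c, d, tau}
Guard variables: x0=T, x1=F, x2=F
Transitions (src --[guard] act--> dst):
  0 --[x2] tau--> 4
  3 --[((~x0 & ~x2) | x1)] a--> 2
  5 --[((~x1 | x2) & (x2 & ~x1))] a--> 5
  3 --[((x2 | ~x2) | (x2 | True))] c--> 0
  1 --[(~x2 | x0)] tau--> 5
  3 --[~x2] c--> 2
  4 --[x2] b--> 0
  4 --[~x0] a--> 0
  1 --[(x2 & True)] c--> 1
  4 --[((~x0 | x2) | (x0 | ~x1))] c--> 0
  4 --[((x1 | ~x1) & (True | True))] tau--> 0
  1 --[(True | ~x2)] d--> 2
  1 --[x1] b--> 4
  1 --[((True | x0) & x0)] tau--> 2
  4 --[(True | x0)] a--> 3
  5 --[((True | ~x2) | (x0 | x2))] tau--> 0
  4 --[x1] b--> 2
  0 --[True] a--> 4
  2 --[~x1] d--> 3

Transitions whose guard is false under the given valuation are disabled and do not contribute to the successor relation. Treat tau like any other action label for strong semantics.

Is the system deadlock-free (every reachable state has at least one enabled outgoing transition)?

Answer: DEADLOCK-FREE

Working:
R = {0,2,3,4}
  0: a→4  [1 out]
  2: d→3  [1 out]
  3: c→0  c→2  [2 out]
  4: a→3  c→0  tau→0  [3 out]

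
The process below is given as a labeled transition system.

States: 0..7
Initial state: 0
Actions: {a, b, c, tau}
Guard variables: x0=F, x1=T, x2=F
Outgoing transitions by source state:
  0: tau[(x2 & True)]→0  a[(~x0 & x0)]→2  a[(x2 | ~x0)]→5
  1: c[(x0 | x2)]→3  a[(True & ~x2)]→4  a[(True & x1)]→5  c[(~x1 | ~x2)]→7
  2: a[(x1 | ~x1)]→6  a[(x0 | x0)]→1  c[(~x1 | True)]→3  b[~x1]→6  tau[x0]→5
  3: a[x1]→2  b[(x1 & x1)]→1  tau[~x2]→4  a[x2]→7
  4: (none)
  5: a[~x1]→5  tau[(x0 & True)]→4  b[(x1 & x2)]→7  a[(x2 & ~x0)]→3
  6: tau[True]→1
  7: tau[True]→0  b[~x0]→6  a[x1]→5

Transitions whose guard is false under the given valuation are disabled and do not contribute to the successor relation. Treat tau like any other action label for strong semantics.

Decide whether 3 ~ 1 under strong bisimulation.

Bisimulation quotient by refinement:
  round 0: {{0,1,2,3,4,5,6,7}}
  round 1: {{0},{1,2},{3,7},{4,5},{6}}
  round 2: {{0},{1},{2},{3},{4,5},{6},{7}}
stable after 3 split(s): 7 block(s)
3∈{3}, 1∈{1}

Answer: NOT BISIMILAR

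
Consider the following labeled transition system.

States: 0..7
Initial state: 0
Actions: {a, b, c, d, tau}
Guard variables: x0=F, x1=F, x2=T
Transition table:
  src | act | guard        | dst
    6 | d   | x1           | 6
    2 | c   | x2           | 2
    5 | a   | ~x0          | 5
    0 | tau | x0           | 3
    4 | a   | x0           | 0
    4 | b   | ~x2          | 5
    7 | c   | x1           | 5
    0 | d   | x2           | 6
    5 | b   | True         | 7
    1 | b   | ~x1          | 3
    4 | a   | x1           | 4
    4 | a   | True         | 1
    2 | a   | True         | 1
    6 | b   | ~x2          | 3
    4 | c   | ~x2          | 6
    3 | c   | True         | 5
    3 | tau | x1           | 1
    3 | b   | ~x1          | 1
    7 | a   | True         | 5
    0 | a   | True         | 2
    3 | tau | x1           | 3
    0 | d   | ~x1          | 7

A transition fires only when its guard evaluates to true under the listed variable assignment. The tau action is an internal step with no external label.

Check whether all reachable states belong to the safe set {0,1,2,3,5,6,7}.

Answer: INVARIANT HOLDS

Analysis:
Safe = {0,1,2,3,5,6,7}
Reach set: {0,1,2,3,5,6,7}
  0: safe
  1: safe
  2: safe
  3: safe
  5: safe
  6: safe
  7: safe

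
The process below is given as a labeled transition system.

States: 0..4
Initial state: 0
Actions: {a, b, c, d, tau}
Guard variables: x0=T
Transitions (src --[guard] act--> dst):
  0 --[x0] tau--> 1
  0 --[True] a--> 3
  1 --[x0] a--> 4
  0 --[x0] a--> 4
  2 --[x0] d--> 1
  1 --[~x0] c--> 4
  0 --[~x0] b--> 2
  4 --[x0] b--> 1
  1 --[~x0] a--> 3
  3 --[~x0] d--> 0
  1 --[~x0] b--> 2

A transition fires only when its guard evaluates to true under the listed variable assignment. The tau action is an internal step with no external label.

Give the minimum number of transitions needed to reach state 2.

Answer: UNREACHABLE

Trace:
Breadth-first toward 2:
  depth 0: {0}
  depth 1: {1,3,4}
2 never appears.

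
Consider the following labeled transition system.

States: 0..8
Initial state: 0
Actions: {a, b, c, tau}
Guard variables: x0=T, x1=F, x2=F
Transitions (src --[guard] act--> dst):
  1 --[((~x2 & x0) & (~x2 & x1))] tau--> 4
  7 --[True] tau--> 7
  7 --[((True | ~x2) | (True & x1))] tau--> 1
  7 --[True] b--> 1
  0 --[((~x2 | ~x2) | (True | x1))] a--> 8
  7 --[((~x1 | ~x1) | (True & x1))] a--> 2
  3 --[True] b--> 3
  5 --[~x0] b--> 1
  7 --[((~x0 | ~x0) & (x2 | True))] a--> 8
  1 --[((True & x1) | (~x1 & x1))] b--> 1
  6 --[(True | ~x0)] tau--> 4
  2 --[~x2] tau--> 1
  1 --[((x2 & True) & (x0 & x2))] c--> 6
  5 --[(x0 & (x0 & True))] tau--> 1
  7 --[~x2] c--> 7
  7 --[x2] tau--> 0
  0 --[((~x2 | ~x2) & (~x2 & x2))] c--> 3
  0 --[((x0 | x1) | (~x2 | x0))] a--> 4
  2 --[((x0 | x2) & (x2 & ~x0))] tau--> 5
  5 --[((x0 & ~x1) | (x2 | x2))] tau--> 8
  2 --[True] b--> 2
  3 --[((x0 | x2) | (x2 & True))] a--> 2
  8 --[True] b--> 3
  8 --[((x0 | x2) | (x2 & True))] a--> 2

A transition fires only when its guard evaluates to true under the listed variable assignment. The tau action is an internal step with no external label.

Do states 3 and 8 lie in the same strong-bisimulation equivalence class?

Compute ~ classes (split until stable):
  π0 = {{0,1,2,3,4,5,6,7,8}}
  π1 = {{0},{1,4},{2},{3,8},{5,6},{7}}
  π2 = {{0},{1,4},{2},{3,8},{5},{6},{7}}
stable after 3 split(s): 7 block(s)
3∈{3,8}, 8∈{3,8}

Answer: BISIMILAR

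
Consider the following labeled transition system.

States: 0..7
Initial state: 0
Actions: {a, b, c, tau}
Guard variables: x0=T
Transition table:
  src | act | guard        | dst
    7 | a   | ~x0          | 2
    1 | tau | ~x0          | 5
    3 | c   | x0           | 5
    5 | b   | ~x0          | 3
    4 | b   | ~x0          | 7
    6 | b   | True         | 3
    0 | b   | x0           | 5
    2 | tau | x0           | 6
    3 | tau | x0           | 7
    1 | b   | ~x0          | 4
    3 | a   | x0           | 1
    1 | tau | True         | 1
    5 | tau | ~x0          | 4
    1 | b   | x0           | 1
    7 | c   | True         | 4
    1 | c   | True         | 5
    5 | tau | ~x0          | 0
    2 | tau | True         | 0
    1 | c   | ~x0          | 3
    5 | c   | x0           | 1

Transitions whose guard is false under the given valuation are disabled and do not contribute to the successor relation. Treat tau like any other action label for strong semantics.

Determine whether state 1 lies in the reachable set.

After dropping false guards: 12 live edges.
Layer 0: {0}
Layer 1: {5}  now seen {0,5}
Layer 2: {1}  now seen {0,1,5}
Reach set: {0,1,5}
trace reaching 1: b·c

Answer: REACHABLE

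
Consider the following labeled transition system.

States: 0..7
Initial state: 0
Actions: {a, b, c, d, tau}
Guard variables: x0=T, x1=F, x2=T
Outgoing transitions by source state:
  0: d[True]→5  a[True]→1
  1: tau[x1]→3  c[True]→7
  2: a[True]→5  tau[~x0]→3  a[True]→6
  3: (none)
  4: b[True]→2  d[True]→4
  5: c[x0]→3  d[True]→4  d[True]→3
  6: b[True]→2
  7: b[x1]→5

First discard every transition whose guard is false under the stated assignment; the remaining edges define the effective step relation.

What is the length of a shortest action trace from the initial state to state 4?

BFS to 4:
  depth 0: {0}
  depth 1: {1,5}
  depth 2: {3,4,7}
4 enters at depth 2; path d·d

Answer: 2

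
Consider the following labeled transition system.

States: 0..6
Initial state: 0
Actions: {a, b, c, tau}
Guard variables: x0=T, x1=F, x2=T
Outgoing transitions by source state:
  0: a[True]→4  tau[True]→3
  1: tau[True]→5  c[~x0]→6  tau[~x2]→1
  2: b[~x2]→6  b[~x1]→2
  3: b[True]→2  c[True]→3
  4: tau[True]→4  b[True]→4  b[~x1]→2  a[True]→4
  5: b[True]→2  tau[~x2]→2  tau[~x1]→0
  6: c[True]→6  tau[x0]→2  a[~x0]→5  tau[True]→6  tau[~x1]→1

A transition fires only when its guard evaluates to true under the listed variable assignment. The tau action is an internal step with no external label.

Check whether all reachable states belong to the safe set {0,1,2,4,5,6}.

Safe = {0,1,2,4,5,6}
Reachable = {0,2,3,4}
  0: ✓
  2: ✓
  3: ✗ unsafe
  4: ✓
counterexample path to 3: tau

Answer: INVARIANT VIOLATED at state 3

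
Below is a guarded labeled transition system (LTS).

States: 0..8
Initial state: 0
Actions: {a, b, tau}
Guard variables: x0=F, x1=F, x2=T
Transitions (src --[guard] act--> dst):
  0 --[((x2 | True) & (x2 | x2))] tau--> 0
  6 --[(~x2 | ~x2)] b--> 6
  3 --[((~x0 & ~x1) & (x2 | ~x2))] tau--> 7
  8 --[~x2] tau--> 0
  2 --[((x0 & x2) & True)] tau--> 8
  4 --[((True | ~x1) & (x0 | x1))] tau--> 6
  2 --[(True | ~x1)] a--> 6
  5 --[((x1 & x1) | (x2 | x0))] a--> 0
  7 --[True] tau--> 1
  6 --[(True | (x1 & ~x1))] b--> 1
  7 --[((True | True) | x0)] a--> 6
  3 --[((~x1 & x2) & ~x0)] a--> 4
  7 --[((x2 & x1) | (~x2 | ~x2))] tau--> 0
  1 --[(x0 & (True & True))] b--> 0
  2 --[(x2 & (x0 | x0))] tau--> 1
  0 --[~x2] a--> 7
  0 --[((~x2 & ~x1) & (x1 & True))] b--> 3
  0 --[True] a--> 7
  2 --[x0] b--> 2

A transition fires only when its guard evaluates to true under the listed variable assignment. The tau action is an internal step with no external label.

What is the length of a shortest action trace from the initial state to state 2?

BFS to 2:
  Layer 0: {0}
  Layer 1: {7}
  Layer 2: {1,6}
2 never appears.

Answer: UNREACHABLE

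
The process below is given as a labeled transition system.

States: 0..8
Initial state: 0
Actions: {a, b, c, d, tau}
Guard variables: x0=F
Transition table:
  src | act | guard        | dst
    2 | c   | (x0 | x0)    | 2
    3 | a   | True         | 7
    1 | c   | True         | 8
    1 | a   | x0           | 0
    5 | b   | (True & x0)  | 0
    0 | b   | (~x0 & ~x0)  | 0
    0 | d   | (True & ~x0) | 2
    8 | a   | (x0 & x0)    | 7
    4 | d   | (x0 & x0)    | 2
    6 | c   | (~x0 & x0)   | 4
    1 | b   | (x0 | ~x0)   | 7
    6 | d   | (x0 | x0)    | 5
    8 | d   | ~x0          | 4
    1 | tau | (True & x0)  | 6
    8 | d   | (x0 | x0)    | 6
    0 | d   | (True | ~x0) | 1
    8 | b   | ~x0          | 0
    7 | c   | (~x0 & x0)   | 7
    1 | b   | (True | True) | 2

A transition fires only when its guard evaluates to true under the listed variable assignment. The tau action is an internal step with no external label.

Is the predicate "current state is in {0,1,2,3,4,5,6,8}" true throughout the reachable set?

Answer: INVARIANT VIOLATED at state 7

Working:
Allowed set {0,1,2,3,4,5,6,8}
R = {0,1,2,4,7,8}
  0: safe
  1: safe
  2: safe
  4: safe
  7: ✗ unsafe
  8: safe
counterexample path to 7: d·b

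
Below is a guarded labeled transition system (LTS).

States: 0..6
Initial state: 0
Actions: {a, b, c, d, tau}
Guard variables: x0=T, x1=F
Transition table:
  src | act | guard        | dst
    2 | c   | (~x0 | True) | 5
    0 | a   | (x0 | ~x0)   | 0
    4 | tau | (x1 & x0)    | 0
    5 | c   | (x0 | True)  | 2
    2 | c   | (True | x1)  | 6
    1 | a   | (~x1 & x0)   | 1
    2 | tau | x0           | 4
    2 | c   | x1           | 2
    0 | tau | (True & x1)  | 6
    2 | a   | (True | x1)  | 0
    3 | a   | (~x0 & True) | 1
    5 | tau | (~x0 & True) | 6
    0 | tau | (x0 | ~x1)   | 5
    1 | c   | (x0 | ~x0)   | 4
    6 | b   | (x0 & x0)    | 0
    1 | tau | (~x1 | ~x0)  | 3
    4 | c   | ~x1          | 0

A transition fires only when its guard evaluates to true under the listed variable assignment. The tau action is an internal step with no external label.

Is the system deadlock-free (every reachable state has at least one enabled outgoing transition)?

Answer: DEADLOCK-FREE

Trace:
R = {0,2,4,5,6}
  0: a→0  tau→5  [2 exit(s)]
  2: a→0  c→5  c→6  tau→4  [4 exit(s)]
  4: c→0  [1 exit(s)]
  5: c→2  [1 exit(s)]
  6: b→0  [1 exit(s)]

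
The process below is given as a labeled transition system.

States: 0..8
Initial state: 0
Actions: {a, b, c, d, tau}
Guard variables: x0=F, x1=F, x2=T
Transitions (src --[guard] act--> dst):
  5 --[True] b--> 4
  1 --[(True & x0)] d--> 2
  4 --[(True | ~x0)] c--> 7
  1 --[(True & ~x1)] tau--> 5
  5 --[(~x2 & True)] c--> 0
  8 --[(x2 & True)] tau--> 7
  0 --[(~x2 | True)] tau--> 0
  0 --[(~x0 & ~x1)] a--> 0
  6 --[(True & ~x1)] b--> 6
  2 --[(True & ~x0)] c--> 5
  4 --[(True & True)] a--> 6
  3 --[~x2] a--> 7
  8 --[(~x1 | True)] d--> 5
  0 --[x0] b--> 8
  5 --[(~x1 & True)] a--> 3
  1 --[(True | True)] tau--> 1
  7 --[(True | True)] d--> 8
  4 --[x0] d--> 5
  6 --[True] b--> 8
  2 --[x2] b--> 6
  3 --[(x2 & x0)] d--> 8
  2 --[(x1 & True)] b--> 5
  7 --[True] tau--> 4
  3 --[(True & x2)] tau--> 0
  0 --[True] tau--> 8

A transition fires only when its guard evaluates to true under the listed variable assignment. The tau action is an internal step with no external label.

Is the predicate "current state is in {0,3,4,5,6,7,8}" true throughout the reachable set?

Answer: INVARIANT HOLDS

Trace:
Allowed set {0,3,4,5,6,7,8}
R = {0,3,4,5,6,7,8}
  0: ok
  3: ok
  4: ok
  5: ok
  6: ok
  7: ok
  8: ok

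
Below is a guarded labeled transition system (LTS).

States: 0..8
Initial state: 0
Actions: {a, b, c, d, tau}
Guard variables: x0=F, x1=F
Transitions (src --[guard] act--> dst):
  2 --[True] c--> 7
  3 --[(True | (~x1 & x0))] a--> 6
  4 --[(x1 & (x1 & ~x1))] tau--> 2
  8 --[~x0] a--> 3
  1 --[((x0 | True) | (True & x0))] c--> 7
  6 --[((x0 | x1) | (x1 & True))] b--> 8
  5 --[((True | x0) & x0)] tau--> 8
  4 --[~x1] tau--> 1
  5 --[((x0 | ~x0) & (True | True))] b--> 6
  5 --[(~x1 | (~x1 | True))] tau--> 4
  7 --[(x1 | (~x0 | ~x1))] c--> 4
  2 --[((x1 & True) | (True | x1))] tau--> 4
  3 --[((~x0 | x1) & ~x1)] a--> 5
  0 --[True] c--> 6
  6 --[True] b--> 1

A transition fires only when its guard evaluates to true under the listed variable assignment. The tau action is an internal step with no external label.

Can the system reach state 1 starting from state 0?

Answer: REACHABLE

Analysis:
12 transition(s) survive guard evaluation.
depth 0: {0}
depth 1: {6}  total {0,6}
depth 2: {1}  total {0,1,6}
depth 3: {7}  total {0,1,6,7}
depth 4: {4}  total {0,1,4,6,7}
Reachable = {0,1,4,6,7}
witness 1: c·b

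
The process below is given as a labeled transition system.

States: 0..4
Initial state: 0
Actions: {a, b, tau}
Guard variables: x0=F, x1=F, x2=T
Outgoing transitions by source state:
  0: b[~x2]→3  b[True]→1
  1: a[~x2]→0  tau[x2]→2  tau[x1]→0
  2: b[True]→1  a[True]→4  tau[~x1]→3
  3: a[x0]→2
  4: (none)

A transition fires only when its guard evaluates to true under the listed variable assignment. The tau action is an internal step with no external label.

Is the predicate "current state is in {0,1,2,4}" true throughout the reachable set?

Answer: INVARIANT VIOLATED at state 3

Working:
Allowed set {0,1,2,4}
R = {0,1,2,3,4}
  0: ✓
  1: ✓
  2: ✓
  3: ✗ unsafe
  4: ✓
reach 3 via b·tau·tau — violates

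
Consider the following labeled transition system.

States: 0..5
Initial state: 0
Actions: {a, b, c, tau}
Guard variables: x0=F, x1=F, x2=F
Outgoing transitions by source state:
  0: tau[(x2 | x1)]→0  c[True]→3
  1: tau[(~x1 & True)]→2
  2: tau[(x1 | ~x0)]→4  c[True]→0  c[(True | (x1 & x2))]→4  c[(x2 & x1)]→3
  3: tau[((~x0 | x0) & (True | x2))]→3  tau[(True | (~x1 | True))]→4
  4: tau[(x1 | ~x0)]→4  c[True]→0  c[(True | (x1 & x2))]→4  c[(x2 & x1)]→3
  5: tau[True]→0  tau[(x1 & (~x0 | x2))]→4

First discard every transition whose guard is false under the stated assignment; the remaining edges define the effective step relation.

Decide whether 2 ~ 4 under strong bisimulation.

Answer: BISIMILAR

Analysis:
Compute ~ classes (split until stable):
  P[0] = {{0,1,2,3,4,5}}
  P[1] = {{0},{1,3,5},{2,4}}
  P[2] = {{0},{1},{2,4},{3},{5}}
5 equivalence class(es) (converged in 3)
class of 2: {2,4}; class of 4: {2,4}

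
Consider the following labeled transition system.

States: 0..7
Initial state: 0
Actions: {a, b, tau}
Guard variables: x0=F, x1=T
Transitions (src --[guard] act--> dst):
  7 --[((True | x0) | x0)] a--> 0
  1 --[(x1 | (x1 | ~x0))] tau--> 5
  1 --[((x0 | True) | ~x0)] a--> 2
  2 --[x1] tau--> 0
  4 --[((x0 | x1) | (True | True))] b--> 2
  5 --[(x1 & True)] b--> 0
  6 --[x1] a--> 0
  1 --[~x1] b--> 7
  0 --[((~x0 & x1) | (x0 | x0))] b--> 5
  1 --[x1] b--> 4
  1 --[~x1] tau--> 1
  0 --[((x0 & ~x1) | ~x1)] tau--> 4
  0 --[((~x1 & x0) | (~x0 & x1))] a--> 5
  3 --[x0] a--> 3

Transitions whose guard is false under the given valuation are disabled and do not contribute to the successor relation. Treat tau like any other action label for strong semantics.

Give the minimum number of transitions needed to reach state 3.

Answer: UNREACHABLE

Trace:
Layered search for 3:
  Layer 0: {0}
  Layer 1: {5}
3 never appears.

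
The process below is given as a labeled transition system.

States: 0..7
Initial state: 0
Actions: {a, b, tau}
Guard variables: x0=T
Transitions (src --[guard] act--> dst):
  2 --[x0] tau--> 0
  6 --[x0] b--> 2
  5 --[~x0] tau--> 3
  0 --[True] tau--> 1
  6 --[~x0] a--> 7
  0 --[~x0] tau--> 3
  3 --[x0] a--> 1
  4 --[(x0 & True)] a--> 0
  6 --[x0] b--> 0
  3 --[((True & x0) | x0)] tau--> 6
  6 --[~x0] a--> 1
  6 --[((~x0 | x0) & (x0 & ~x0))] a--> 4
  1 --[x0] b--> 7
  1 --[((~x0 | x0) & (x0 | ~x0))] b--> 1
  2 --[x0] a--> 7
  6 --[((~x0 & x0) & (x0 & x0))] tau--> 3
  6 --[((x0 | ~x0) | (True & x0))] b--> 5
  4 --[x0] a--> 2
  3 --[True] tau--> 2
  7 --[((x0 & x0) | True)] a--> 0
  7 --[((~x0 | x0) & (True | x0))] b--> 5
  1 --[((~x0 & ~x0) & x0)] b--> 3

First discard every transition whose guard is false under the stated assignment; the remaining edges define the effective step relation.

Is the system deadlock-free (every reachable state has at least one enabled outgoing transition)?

Reachable = {0,1,5,7}
  0: tau→1  [1 out]
  1: b→1  b→7  [2 out]
  5: ∅  [STUCK]
  7: a→0  b→5  [2 out]
trace reaching 5: tau·b·b

Answer: DEADLOCK at state 5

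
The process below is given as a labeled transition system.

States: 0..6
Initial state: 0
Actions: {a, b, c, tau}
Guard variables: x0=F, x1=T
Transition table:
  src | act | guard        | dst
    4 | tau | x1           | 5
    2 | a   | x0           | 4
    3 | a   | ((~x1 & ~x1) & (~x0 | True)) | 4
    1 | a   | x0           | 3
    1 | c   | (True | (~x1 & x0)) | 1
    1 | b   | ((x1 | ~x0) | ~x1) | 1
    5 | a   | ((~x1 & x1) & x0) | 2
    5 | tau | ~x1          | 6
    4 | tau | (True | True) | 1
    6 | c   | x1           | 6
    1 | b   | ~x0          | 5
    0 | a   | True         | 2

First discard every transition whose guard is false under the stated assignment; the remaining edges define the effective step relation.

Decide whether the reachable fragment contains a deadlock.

Answer: DEADLOCK at state 2

Trace:
R = {0,2}
  0: a→2  [1 exit(s)]
  2: ∅  [deadlock]
witness 2: a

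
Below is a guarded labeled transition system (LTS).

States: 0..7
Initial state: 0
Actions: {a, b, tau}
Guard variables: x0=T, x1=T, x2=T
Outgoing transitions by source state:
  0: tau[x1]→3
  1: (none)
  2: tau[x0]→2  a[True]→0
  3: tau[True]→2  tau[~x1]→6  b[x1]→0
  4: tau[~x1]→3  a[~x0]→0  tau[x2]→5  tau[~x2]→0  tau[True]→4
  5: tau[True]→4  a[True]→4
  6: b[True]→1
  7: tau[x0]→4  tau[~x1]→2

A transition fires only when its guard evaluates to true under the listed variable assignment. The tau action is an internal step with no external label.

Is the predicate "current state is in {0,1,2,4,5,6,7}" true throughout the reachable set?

Inv-set: {0,1,2,4,5,6,7}
Reach set: {0,2,3}
  0: safe
  2: safe
  3: outside
reach 3 via tau — violates

Answer: INVARIANT VIOLATED at state 3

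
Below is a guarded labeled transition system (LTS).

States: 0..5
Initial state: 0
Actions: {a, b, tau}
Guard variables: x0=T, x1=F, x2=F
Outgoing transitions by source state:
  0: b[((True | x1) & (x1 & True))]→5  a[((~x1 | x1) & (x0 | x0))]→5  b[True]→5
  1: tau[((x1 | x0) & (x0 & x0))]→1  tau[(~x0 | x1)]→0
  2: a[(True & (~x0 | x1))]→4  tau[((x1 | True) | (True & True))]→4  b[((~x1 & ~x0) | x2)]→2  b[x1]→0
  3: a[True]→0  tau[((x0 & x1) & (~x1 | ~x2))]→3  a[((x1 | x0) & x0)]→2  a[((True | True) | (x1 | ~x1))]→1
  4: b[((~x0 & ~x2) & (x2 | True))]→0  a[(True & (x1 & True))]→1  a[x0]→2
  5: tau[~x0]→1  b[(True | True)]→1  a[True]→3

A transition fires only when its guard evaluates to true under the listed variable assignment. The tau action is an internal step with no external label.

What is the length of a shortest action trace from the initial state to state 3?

Answer: 2

Trace:
BFS to 3:
  Layer 0: {0}
  Layer 1: {5}
  Layer 2: {1,3}
first hit 3 at d=2 via a·a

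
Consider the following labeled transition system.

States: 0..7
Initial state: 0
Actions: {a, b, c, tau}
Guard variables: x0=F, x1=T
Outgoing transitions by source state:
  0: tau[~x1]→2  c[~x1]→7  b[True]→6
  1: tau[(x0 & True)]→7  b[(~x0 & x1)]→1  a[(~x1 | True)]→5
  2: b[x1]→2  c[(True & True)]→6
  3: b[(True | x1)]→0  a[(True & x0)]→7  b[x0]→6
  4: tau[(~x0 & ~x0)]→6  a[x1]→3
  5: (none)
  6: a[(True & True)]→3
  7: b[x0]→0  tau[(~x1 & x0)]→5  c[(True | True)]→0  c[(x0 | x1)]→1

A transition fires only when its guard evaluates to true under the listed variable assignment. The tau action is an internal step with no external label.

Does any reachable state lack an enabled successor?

Answer: DEADLOCK-FREE

Trace:
Reach set: {0,3,6}
  0: b→6  [1 out]
  3: b→0  [1 out]
  6: a→3  [1 out]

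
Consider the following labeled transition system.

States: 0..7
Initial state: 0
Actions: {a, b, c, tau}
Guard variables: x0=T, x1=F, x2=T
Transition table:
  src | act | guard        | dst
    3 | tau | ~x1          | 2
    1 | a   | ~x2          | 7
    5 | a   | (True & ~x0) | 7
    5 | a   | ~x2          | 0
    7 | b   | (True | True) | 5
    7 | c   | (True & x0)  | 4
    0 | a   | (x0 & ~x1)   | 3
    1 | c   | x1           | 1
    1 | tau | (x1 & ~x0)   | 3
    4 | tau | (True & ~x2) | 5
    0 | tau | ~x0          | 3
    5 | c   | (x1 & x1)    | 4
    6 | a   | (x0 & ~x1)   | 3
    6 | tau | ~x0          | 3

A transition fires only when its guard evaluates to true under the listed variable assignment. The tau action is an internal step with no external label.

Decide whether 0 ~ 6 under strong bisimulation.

Compute ~ classes (split until stable):
  round 0: {{0,1,2,3,4,5,6,7}}
  round 1: {{0,6},{1,2,4,5},{3},{7}}
stable after 2 split(s): 4 block(s)
[0]={0,6}  [6]={0,6}

Answer: BISIMILAR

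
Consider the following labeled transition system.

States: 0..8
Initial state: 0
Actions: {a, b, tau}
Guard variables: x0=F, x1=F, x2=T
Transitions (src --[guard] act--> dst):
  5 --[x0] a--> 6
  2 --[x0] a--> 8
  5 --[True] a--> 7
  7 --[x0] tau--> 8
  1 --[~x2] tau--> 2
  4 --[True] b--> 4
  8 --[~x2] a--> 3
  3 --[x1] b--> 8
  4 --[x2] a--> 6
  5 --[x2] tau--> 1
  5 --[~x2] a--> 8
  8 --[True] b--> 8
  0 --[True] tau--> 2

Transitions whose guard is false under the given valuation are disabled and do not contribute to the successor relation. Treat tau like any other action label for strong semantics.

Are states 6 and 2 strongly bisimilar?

Bisimulation quotient by refinement:
  π0 = {{0,1,2,3,4,5,6,7,8}}
  π1 = {{0},{1,2,3,6,7},{4},{5},{8}}
stable after 2 split(s): 5 block(s)
6∈{1,2,3,6,7}, 2∈{1,2,3,6,7}

Answer: BISIMILAR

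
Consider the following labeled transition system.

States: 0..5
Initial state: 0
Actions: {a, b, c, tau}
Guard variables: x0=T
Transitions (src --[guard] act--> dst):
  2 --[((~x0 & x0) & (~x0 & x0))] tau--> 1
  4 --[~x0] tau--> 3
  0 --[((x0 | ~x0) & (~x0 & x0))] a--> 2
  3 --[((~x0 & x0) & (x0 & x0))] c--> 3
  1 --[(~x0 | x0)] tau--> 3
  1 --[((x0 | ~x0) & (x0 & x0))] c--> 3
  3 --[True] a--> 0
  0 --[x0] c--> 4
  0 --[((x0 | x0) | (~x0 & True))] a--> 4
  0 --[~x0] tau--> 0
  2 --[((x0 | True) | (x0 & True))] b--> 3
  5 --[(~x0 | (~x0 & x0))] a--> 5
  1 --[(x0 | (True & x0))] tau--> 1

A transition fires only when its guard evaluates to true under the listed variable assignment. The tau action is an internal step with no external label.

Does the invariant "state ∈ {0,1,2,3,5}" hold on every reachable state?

Answer: INVARIANT VIOLATED at state 4

Working:
Inv-set: {0,1,2,3,5}
R = {0,4}
  0: ok
  4: VIOLATES
counterexample path to 4: c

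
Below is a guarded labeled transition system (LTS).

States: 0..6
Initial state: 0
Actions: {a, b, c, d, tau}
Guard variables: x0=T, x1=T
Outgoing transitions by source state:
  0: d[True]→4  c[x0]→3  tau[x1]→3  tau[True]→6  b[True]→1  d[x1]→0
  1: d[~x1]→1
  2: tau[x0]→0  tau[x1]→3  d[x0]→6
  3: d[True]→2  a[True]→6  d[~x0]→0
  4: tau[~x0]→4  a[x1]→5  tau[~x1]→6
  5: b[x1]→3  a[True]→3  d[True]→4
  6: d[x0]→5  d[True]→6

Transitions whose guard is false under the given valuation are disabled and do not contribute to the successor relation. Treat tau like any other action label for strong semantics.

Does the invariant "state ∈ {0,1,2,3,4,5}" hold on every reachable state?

Allowed set {0,1,2,3,4,5}
Reachable = {0,1,2,3,4,5,6}
  0: ✓
  1: ✓
  2: ✓
  3: ✓
  4: ✓
  5: ✓
  6: ✗ unsafe
counterexample path to 6: tau

Answer: INVARIANT VIOLATED at state 6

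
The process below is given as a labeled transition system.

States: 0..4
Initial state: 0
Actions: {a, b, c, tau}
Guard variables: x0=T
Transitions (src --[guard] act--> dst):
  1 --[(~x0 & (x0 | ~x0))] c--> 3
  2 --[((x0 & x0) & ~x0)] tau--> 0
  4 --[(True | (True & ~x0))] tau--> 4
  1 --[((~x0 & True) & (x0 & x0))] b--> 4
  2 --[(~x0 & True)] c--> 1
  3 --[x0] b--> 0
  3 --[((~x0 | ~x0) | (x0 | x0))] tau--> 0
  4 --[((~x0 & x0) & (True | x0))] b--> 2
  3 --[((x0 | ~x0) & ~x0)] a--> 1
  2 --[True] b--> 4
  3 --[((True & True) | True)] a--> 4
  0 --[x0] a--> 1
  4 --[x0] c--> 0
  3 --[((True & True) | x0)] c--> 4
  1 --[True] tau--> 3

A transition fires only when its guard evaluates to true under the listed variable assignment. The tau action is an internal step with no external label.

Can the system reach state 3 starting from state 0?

After dropping false guards: 9 live edges.
L0 = {0}
L1 = {1}  now seen {0,1}
L2 = {3}  now seen {0,1,3}
L3 = {4}  now seen {0,1,3,4}
Reachable = {0,1,3,4}
witness 3: a·tau

Answer: REACHABLE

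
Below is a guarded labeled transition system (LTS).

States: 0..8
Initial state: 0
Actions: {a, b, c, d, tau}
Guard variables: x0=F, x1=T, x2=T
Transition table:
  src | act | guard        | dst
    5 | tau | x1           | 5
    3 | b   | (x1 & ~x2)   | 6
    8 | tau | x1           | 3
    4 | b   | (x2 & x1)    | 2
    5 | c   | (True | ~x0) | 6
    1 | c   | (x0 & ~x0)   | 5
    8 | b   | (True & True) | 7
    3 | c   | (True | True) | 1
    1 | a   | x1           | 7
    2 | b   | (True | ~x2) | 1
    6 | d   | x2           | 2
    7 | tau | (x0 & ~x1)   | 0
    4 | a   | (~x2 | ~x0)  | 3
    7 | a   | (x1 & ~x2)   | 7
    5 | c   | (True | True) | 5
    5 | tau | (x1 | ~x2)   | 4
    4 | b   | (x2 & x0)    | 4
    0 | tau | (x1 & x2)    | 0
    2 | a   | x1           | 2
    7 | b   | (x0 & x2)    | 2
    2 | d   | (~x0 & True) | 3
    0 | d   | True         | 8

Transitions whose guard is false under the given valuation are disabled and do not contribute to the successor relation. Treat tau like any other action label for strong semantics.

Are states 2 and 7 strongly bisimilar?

Bisimulation quotient by refinement:
  round 0: {{0,1,2,3,4,5,6,7,8}}
  round 1: {{0},{1},{2},{3},{4},{5},{6},{7},{8}}
9 equivalence class(es) (converged in 2)
[2]={2}  [7]={7}

Answer: NOT BISIMILAR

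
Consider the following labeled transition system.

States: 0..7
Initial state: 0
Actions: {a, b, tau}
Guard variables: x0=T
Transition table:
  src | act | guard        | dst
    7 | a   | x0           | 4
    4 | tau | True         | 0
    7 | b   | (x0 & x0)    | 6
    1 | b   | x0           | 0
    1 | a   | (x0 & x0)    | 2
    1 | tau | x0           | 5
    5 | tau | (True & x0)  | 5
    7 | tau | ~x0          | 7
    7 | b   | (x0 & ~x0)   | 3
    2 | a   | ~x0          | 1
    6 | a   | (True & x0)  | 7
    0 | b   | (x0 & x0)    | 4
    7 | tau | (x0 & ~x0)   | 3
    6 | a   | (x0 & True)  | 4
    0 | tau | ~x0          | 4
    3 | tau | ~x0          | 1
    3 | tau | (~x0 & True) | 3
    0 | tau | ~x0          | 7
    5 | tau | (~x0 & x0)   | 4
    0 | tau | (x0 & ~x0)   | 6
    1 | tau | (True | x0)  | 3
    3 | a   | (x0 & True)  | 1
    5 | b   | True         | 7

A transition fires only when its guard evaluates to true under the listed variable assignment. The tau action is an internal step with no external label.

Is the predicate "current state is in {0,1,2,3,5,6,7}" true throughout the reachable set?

Answer: INVARIANT VIOLATED at state 4

Analysis:
Inv-set: {0,1,2,3,5,6,7}
R = {0,4}
  0: ok
  4: outside
counterexample path to 4: b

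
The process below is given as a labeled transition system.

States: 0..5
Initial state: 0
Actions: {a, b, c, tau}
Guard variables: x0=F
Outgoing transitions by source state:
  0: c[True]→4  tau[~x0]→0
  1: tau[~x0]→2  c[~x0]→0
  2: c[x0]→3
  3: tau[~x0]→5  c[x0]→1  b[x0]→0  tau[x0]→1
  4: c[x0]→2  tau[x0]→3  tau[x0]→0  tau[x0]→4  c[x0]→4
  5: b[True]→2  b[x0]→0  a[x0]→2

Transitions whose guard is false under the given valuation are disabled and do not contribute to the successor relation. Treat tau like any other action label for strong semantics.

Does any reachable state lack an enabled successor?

Answer: DEADLOCK at state 4

Trace:
R = {0,4}
  0: c→4  tau→0  [2 out]
  4: ∅  [deadlock]
witness 4: c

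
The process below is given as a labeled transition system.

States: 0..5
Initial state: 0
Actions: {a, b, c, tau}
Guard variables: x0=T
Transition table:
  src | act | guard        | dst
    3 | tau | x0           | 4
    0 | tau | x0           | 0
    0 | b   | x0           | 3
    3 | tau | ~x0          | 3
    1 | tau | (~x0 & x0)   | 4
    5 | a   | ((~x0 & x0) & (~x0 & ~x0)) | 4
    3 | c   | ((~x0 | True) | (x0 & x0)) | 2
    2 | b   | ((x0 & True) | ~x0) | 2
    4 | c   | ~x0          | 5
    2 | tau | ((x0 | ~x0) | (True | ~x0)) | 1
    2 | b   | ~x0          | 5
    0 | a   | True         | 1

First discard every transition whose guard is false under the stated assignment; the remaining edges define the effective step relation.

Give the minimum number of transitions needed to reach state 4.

Layered search for 4:
  L0 = {0}
  L1 = {1,3}
  L2 = {2,4}
depth(4)=2, e.g. b·tau

Answer: 2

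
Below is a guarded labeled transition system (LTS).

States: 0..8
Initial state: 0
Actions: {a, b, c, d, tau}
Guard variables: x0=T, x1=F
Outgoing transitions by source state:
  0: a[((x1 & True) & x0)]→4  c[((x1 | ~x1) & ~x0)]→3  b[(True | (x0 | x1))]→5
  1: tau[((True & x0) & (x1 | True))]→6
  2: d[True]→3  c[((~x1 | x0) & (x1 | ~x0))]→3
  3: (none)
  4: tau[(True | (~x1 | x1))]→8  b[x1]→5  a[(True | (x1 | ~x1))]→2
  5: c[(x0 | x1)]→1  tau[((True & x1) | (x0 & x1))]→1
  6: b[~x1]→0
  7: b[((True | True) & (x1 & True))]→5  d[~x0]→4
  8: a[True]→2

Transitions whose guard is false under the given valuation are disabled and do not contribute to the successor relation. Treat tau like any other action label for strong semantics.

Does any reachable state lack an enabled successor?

R = {0,1,5,6}
  0: b→5  [deg 1]
  1: tau→6  [deg 1]
  5: c→1  [deg 1]
  6: b→0  [deg 1]

Answer: DEADLOCK-FREE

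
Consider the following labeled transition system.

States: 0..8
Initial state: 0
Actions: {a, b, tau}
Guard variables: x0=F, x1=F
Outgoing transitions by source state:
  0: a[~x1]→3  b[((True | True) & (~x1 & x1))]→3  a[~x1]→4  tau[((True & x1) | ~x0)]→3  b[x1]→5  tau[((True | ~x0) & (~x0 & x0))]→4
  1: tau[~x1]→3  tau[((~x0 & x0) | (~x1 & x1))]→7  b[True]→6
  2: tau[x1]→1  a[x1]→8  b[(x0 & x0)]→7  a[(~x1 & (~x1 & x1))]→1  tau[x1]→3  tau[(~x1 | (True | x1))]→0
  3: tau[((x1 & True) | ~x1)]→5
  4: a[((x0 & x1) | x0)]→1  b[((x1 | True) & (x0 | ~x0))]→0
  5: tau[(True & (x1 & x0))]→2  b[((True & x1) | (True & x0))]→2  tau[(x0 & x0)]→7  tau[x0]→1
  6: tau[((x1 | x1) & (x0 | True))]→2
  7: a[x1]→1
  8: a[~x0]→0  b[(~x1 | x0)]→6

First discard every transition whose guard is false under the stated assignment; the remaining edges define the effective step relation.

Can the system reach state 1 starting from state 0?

Answer: UNREACHABLE

Analysis:
10 transition(s) survive guard evaluation.
depth 0: {0}
depth 1: {3,4}  now seen {0,3,4}
depth 2: {5}  now seen {0,3,4,5}
Reach set: {0,3,4,5}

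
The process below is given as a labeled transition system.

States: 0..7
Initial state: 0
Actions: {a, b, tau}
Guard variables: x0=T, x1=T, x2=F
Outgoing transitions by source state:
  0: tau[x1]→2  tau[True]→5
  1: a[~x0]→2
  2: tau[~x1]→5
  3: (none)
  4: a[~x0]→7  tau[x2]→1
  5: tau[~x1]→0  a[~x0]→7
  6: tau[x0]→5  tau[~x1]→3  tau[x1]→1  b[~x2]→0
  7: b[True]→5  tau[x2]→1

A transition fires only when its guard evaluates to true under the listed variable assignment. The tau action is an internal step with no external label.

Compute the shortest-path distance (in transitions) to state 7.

Layered search for 7:
  depth 0: {0}
  depth 1: {2,5}
7 never appears.

Answer: UNREACHABLE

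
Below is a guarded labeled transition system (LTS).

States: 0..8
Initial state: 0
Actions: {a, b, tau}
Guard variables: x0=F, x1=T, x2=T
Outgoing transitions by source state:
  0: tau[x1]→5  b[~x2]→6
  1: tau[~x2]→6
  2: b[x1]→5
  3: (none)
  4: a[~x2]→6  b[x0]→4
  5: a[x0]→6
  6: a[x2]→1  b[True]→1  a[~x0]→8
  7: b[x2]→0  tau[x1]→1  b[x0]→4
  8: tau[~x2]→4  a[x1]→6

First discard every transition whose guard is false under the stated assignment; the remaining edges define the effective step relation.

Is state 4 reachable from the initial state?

After dropping false guards: 8 live edges.
depth 0: {0}
depth 1: {5}  total {0,5}
Reach set: {0,5}

Answer: UNREACHABLE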